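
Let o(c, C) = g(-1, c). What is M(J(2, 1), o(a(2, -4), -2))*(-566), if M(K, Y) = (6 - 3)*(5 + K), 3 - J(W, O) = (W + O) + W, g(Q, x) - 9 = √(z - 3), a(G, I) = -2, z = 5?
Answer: -5094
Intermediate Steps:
g(Q, x) = 9 + √2 (g(Q, x) = 9 + √(5 - 3) = 9 + √2)
J(W, O) = 3 - O - 2*W (J(W, O) = 3 - ((W + O) + W) = 3 - ((O + W) + W) = 3 - (O + 2*W) = 3 + (-O - 2*W) = 3 - O - 2*W)
o(c, C) = 9 + √2
M(K, Y) = 15 + 3*K (M(K, Y) = 3*(5 + K) = 15 + 3*K)
M(J(2, 1), o(a(2, -4), -2))*(-566) = (15 + 3*(3 - 1*1 - 2*2))*(-566) = (15 + 3*(3 - 1 - 4))*(-566) = (15 + 3*(-2))*(-566) = (15 - 6)*(-566) = 9*(-566) = -5094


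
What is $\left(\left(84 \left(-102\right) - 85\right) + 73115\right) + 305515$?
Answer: $369977$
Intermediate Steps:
$\left(\left(84 \left(-102\right) - 85\right) + 73115\right) + 305515 = \left(\left(-8568 - 85\right) + 73115\right) + 305515 = \left(-8653 + 73115\right) + 305515 = 64462 + 305515 = 369977$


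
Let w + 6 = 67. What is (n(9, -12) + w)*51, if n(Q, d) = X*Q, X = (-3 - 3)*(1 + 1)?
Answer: -2397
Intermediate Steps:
w = 61 (w = -6 + 67 = 61)
X = -12 (X = -6*2 = -12)
n(Q, d) = -12*Q
(n(9, -12) + w)*51 = (-12*9 + 61)*51 = (-108 + 61)*51 = -47*51 = -2397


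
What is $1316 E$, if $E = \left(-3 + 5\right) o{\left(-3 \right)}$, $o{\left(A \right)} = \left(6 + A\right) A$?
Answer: $-23688$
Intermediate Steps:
$o{\left(A \right)} = A \left(6 + A\right)$
$E = -18$ ($E = \left(-3 + 5\right) \left(- 3 \left(6 - 3\right)\right) = 2 \left(\left(-3\right) 3\right) = 2 \left(-9\right) = -18$)
$1316 E = 1316 \left(-18\right) = -23688$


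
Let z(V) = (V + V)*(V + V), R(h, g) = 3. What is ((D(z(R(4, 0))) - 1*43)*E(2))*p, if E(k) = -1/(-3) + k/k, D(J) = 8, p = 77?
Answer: -10780/3 ≈ -3593.3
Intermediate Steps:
z(V) = 4*V² (z(V) = (2*V)*(2*V) = 4*V²)
E(k) = 4/3 (E(k) = -1*(-⅓) + 1 = ⅓ + 1 = 4/3)
((D(z(R(4, 0))) - 1*43)*E(2))*p = ((8 - 1*43)*(4/3))*77 = ((8 - 43)*(4/3))*77 = -35*4/3*77 = -140/3*77 = -10780/3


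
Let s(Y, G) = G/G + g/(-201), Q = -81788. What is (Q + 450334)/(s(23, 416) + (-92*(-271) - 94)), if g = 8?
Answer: 74077746/4992631 ≈ 14.837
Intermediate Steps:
s(Y, G) = 193/201 (s(Y, G) = G/G + 8/(-201) = 1 + 8*(-1/201) = 1 - 8/201 = 193/201)
(Q + 450334)/(s(23, 416) + (-92*(-271) - 94)) = (-81788 + 450334)/(193/201 + (-92*(-271) - 94)) = 368546/(193/201 + (24932 - 94)) = 368546/(193/201 + 24838) = 368546/(4992631/201) = 368546*(201/4992631) = 74077746/4992631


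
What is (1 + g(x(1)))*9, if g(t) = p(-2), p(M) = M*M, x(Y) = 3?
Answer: 45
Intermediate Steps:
p(M) = M²
g(t) = 4 (g(t) = (-2)² = 4)
(1 + g(x(1)))*9 = (1 + 4)*9 = 5*9 = 45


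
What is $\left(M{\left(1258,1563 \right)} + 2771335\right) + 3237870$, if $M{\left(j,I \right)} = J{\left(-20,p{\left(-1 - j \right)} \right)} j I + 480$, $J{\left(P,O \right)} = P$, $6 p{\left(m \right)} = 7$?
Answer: $-33315395$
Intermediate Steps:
$p{\left(m \right)} = \frac{7}{6}$ ($p{\left(m \right)} = \frac{1}{6} \cdot 7 = \frac{7}{6}$)
$M{\left(j,I \right)} = 480 - 20 I j$ ($M{\left(j,I \right)} = - 20 j I + 480 = - 20 I j + 480 = 480 - 20 I j$)
$\left(M{\left(1258,1563 \right)} + 2771335\right) + 3237870 = \left(\left(480 - 31260 \cdot 1258\right) + 2771335\right) + 3237870 = \left(\left(480 - 39325080\right) + 2771335\right) + 3237870 = \left(-39324600 + 2771335\right) + 3237870 = -36553265 + 3237870 = -33315395$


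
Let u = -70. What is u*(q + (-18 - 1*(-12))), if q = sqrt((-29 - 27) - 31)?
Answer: 420 - 70*I*sqrt(87) ≈ 420.0 - 652.92*I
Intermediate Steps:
q = I*sqrt(87) (q = sqrt(-56 - 31) = sqrt(-87) = I*sqrt(87) ≈ 9.3274*I)
u*(q + (-18 - 1*(-12))) = -70*(I*sqrt(87) + (-18 - 1*(-12))) = -70*(I*sqrt(87) + (-18 + 12)) = -70*(I*sqrt(87) - 6) = -70*(-6 + I*sqrt(87)) = 420 - 70*I*sqrt(87)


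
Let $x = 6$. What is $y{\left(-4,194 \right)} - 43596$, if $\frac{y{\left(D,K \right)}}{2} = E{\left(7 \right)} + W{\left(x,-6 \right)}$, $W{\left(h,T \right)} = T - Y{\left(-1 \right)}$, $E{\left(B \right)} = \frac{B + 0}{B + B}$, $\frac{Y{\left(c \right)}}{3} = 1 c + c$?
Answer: $-43595$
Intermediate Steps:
$Y{\left(c \right)} = 6 c$ ($Y{\left(c \right)} = 3 \left(1 c + c\right) = 3 \left(c + c\right) = 3 \cdot 2 c = 6 c$)
$E{\left(B \right)} = \frac{1}{2}$ ($E{\left(B \right)} = \frac{B}{2 B} = B \frac{1}{2 B} = \frac{1}{2}$)
$W{\left(h,T \right)} = 6 + T$ ($W{\left(h,T \right)} = T - 6 \left(-1\right) = T - -6 = T + 6 = 6 + T$)
$y{\left(D,K \right)} = 1$ ($y{\left(D,K \right)} = 2 \left(\frac{1}{2} + \left(6 - 6\right)\right) = 2 \left(\frac{1}{2} + 0\right) = 2 \cdot \frac{1}{2} = 1$)
$y{\left(-4,194 \right)} - 43596 = 1 - 43596 = -43595$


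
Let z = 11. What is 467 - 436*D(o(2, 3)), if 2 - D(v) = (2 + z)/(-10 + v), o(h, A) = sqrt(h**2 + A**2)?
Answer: -91915/87 - 5668*sqrt(13)/87 ≈ -1291.4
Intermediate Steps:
o(h, A) = sqrt(A**2 + h**2)
D(v) = 2 - 13/(-10 + v) (D(v) = 2 - (2 + 11)/(-10 + v) = 2 - 13/(-10 + v))
467 - 436*D(o(2, 3)) = 467 - 436*(-33 + 2*sqrt(3**2 + 2**2))/(-10 + sqrt(3**2 + 2**2)) = 467 - 436*(-33 + 2*sqrt(9 + 4))/(-10 + sqrt(9 + 4)) = 467 - 436*(-33 + 2*sqrt(13))/(-10 + sqrt(13))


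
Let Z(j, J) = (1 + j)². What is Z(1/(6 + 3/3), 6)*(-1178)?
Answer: -75392/49 ≈ -1538.6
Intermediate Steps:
Z(1/(6 + 3/3), 6)*(-1178) = (1 + 1/(6 + 3/3))²*(-1178) = (1 + 1/(6 + 3*(⅓)))²*(-1178) = (1 + 1/(6 + 1))²*(-1178) = (1 + 1/7)²*(-1178) = (1 + ⅐)²*(-1178) = (8/7)²*(-1178) = (64/49)*(-1178) = -75392/49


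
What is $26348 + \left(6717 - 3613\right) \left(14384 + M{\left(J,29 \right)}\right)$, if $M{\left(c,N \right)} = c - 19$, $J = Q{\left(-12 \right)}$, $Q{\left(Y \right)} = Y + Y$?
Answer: $44540812$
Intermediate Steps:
$Q{\left(Y \right)} = 2 Y$
$J = -24$ ($J = 2 \left(-12\right) = -24$)
$M{\left(c,N \right)} = -19 + c$
$26348 + \left(6717 - 3613\right) \left(14384 + M{\left(J,29 \right)}\right) = 26348 + \left(6717 - 3613\right) \left(14384 - 43\right) = 26348 + 3104 \left(14384 - 43\right) = 26348 + 3104 \cdot 14341 = 26348 + 44514464 = 44540812$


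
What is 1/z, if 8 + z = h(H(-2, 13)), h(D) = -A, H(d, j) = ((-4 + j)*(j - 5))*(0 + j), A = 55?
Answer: -1/63 ≈ -0.015873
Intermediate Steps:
H(d, j) = j*(-5 + j)*(-4 + j) (H(d, j) = ((-4 + j)*(-5 + j))*j = ((-5 + j)*(-4 + j))*j = j*(-5 + j)*(-4 + j))
h(D) = -55 (h(D) = -1*55 = -55)
z = -63 (z = -8 - 55 = -63)
1/z = 1/(-63) = -1/63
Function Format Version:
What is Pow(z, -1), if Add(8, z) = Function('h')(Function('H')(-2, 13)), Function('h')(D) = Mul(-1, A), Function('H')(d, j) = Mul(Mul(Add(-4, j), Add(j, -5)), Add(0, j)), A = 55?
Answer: Rational(-1, 63) ≈ -0.015873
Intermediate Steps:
Function('H')(d, j) = Mul(j, Add(-5, j), Add(-4, j)) (Function('H')(d, j) = Mul(Mul(Add(-4, j), Add(-5, j)), j) = Mul(Mul(Add(-5, j), Add(-4, j)), j) = Mul(j, Add(-5, j), Add(-4, j)))
Function('h')(D) = -55 (Function('h')(D) = Mul(-1, 55) = -55)
z = -63 (z = Add(-8, -55) = -63)
Pow(z, -1) = Pow(-63, -1) = Rational(-1, 63)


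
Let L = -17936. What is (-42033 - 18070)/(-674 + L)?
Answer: 60103/18610 ≈ 3.2296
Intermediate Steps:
(-42033 - 18070)/(-674 + L) = (-42033 - 18070)/(-674 - 17936) = -60103/(-18610) = -60103*(-1/18610) = 60103/18610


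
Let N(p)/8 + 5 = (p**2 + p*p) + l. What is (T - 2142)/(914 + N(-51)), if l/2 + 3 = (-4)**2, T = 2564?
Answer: 211/21349 ≈ 0.0098834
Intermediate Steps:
l = 26 (l = -6 + 2*(-4)**2 = -6 + 2*16 = -6 + 32 = 26)
N(p) = 168 + 16*p**2 (N(p) = -40 + 8*((p**2 + p*p) + 26) = -40 + 8*((p**2 + p**2) + 26) = -40 + 8*(2*p**2 + 26) = -40 + 8*(26 + 2*p**2) = -40 + (208 + 16*p**2) = 168 + 16*p**2)
(T - 2142)/(914 + N(-51)) = (2564 - 2142)/(914 + (168 + 16*(-51)**2)) = 422/(914 + (168 + 16*2601)) = 422/(914 + (168 + 41616)) = 422/(914 + 41784) = 422/42698 = 422*(1/42698) = 211/21349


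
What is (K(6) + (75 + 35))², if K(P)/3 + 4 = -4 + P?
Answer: 10816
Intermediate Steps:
K(P) = -24 + 3*P (K(P) = -12 + 3*(-4 + P) = -12 + (-12 + 3*P) = -24 + 3*P)
(K(6) + (75 + 35))² = ((-24 + 3*6) + (75 + 35))² = ((-24 + 18) + 110)² = (-6 + 110)² = 104² = 10816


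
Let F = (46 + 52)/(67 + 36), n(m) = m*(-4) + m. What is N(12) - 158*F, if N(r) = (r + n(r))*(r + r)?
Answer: -74812/103 ≈ -726.33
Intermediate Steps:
n(m) = -3*m (n(m) = -4*m + m = -3*m)
N(r) = -4*r² (N(r) = (r - 3*r)*(r + r) = (-2*r)*(2*r) = -4*r²)
F = 98/103 ≈ 0.95146
N(12) - 158*F = -4*12² - 158*98/103 = -4*144 - 15484/103 = -576 - 15484/103 = -74812/103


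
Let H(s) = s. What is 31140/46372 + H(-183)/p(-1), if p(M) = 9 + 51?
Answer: -551473/231860 ≈ -2.3785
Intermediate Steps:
p(M) = 60
31140/46372 + H(-183)/p(-1) = 31140/46372 - 183/60 = 31140*(1/46372) - 183*1/60 = 7785/11593 - 61/20 = -551473/231860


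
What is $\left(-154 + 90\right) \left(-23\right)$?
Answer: $1472$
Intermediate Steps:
$\left(-154 + 90\right) \left(-23\right) = \left(-64\right) \left(-23\right) = 1472$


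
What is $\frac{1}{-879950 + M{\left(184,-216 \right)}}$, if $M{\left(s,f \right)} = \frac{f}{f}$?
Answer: $- \frac{1}{879949} \approx -1.1364 \cdot 10^{-6}$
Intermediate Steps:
$M{\left(s,f \right)} = 1$
$\frac{1}{-879950 + M{\left(184,-216 \right)}} = \frac{1}{-879950 + 1} = \frac{1}{-879949} = - \frac{1}{879949}$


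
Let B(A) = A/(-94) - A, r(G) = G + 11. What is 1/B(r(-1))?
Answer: -47/475 ≈ -0.098947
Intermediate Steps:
r(G) = 11 + G
B(A) = -95*A/94 (B(A) = A*(-1/94) - A = -A/94 - A = -95*A/94)
1/B(r(-1)) = 1/(-95*(11 - 1)/94) = 1/(-95/94*10) = 1/(-475/47) = -47/475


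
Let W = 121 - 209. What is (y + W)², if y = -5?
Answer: 8649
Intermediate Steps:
W = -88
(y + W)² = (-5 - 88)² = (-93)² = 8649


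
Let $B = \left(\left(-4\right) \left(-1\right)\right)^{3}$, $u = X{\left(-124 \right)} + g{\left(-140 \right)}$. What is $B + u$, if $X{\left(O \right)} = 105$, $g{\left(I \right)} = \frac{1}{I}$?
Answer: $\frac{23659}{140} \approx 168.99$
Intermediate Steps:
$u = \frac{14699}{140}$ ($u = 105 + \frac{1}{-140} = 105 - \frac{1}{140} = \frac{14699}{140} \approx 104.99$)
$B = 64$ ($B = 4^{3} = 64$)
$B + u = 64 + \frac{14699}{140} = \frac{23659}{140}$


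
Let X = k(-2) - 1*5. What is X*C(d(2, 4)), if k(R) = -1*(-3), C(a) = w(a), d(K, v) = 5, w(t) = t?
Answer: -10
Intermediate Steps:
C(a) = a
k(R) = 3
X = -2 (X = 3 - 1*5 = 3 - 5 = -2)
X*C(d(2, 4)) = -2*5 = -10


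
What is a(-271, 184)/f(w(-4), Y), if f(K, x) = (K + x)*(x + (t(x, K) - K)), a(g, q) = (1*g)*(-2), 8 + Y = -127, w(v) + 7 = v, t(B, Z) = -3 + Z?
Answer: 271/10074 ≈ 0.026901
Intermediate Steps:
w(v) = -7 + v
Y = -135 (Y = -8 - 127 = -135)
a(g, q) = -2*g (a(g, q) = g*(-2) = -2*g)
f(K, x) = (-3 + x)*(K + x) (f(K, x) = (K + x)*(x + ((-3 + K) - K)) = (K + x)*(x - 3) = (K + x)*(-3 + x) = (-3 + x)*(K + x))
a(-271, 184)/f(w(-4), Y) = (-2*(-271))/((-135)² - 3*(-7 - 4) - 3*(-135) + (-7 - 4)*(-135)) = 542/(18225 - 3*(-11) + 405 - 11*(-135)) = 542/(18225 + 33 + 405 + 1485) = 542/20148 = 542*(1/20148) = 271/10074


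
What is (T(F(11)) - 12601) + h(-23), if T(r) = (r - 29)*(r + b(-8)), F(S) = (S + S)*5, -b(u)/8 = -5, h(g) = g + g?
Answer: -497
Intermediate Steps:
h(g) = 2*g
b(u) = 40 (b(u) = -8*(-5) = 40)
F(S) = 10*S (F(S) = (2*S)*5 = 10*S)
T(r) = (-29 + r)*(40 + r) (T(r) = (r - 29)*(r + 40) = (-29 + r)*(40 + r))
(T(F(11)) - 12601) + h(-23) = ((-1160 + (10*11)**2 + 11*(10*11)) - 12601) + 2*(-23) = ((-1160 + 110**2 + 11*110) - 12601) - 46 = ((-1160 + 12100 + 1210) - 12601) - 46 = (12150 - 12601) - 46 = -451 - 46 = -497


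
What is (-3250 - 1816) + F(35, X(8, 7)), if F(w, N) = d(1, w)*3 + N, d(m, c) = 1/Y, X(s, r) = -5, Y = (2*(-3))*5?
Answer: -50711/10 ≈ -5071.1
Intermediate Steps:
Y = -30 (Y = -6*5 = -30)
d(m, c) = -1/30 (d(m, c) = 1/(-30) = -1/30)
F(w, N) = -⅒ + N (F(w, N) = -1/30*3 + N = -⅒ + N)
(-3250 - 1816) + F(35, X(8, 7)) = (-3250 - 1816) + (-⅒ - 5) = -5066 - 51/10 = -50711/10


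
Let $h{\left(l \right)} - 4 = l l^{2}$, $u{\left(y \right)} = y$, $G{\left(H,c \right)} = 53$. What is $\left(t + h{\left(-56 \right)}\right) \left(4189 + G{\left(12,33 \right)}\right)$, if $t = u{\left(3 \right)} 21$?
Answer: $-744678858$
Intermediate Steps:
$h{\left(l \right)} = 4 + l^{3}$ ($h{\left(l \right)} = 4 + l l^{2} = 4 + l^{3}$)
$t = 63$ ($t = 3 \cdot 21 = 63$)
$\left(t + h{\left(-56 \right)}\right) \left(4189 + G{\left(12,33 \right)}\right) = \left(63 + \left(4 + \left(-56\right)^{3}\right)\right) \left(4189 + 53\right) = \left(63 + \left(4 - 175616\right)\right) 4242 = \left(63 - 175612\right) 4242 = \left(-175549\right) 4242 = -744678858$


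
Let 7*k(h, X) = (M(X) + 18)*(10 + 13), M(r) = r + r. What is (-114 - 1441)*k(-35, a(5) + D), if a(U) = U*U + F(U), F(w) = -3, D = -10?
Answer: -214590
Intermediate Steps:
M(r) = 2*r
a(U) = -3 + U**2 (a(U) = U*U - 3 = U**2 - 3 = -3 + U**2)
k(h, X) = 414/7 + 46*X/7 (k(h, X) = ((2*X + 18)*(10 + 13))/7 = ((18 + 2*X)*23)/7 = (414 + 46*X)/7 = 414/7 + 46*X/7)
(-114 - 1441)*k(-35, a(5) + D) = (-114 - 1441)*(414/7 + 46*((-3 + 5**2) - 10)/7) = -1555*(414/7 + 46*((-3 + 25) - 10)/7) = -1555*(414/7 + 46*(22 - 10)/7) = -1555*(414/7 + (46/7)*12) = -1555*(414/7 + 552/7) = -1555*138 = -214590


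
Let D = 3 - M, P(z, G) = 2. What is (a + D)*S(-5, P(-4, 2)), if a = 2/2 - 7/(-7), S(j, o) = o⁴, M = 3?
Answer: 32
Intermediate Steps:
a = 2 (a = 2*(½) - 7*(-⅐) = 1 + 1 = 2)
D = 0 (D = 3 - 1*3 = 3 - 3 = 0)
(a + D)*S(-5, P(-4, 2)) = (2 + 0)*2⁴ = 2*16 = 32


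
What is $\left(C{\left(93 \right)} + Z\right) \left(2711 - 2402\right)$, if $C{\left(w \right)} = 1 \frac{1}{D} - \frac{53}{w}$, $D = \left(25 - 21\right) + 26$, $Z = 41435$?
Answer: $\frac{3969007253}{310} \approx 1.2803 \cdot 10^{7}$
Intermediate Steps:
$D = 30$ ($D = 4 + 26 = 30$)
$C{\left(w \right)} = \frac{1}{30} - \frac{53}{w}$ ($C{\left(w \right)} = 1 \cdot \frac{1}{30} - \frac{53}{w} = \frac{1}{30} - \frac{53}{w}$)
$\left(C{\left(93 \right)} + Z\right) \left(2711 - 2402\right) = \left(\frac{-1590 + 93}{30 \cdot 93} + 41435\right) \left(2711 - 2402\right) = \left(\frac{1}{30} \cdot \frac{1}{93} \left(-1497\right) + 41435\right) 309 = \left(- \frac{499}{930} + 41435\right) 309 = \frac{38534051}{930} \cdot 309 = \frac{3969007253}{310}$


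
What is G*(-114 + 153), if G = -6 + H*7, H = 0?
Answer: -234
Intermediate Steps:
G = -6 (G = -6 + 0*7 = -6 + 0 = -6)
G*(-114 + 153) = -6*(-114 + 153) = -6*39 = -234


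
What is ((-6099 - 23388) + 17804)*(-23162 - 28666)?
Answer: 605506524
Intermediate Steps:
((-6099 - 23388) + 17804)*(-23162 - 28666) = (-29487 + 17804)*(-51828) = -11683*(-51828) = 605506524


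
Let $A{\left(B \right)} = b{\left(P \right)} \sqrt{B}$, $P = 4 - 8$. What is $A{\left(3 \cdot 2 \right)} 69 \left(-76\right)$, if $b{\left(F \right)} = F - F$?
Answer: $0$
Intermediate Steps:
$P = -4$ ($P = 4 - 8 = -4$)
$b{\left(F \right)} = 0$
$A{\left(B \right)} = 0$ ($A{\left(B \right)} = 0 \sqrt{B} = 0$)
$A{\left(3 \cdot 2 \right)} 69 \left(-76\right) = 0 \cdot 69 \left(-76\right) = 0 \left(-76\right) = 0$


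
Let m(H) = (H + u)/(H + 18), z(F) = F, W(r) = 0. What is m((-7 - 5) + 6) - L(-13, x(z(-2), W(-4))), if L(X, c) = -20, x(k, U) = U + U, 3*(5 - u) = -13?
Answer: 365/18 ≈ 20.278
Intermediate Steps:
u = 28/3 (u = 5 - ⅓*(-13) = 5 + 13/3 = 28/3 ≈ 9.3333)
x(k, U) = 2*U
m(H) = (28/3 + H)/(18 + H) (m(H) = (H + 28/3)/(H + 18) = (28/3 + H)/(18 + H))
m((-7 - 5) + 6) - L(-13, x(z(-2), W(-4))) = (28/3 + ((-7 - 5) + 6))/(18 + ((-7 - 5) + 6)) - 1*(-20) = (28/3 + (-12 + 6))/(18 + (-12 + 6)) + 20 = (28/3 - 6)/(18 - 6) + 20 = (10/3)/12 + 20 = (1/12)*(10/3) + 20 = 5/18 + 20 = 365/18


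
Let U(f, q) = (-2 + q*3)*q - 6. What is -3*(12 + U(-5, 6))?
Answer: -306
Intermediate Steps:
U(f, q) = -6 + q*(-2 + 3*q) (U(f, q) = (-2 + 3*q)*q - 6 = q*(-2 + 3*q) - 6 = -6 + q*(-2 + 3*q))
-3*(12 + U(-5, 6)) = -3*(12 + (-6 - 2*6 + 3*6²)) = -3*(12 + (-6 - 12 + 3*36)) = -3*(12 + (-6 - 12 + 108)) = -3*(12 + 90) = -3*102 = -306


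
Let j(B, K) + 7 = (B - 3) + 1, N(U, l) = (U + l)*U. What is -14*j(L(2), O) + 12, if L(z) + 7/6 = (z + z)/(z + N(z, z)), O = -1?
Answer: 2231/15 ≈ 148.73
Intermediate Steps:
N(U, l) = U*(U + l)
L(z) = -7/6 + 2*z/(z + 2*z²) (L(z) = -7/6 + (z + z)/(z + z*(z + z)) = -7/6 + (2*z)/(z + z*(2*z)) = -7/6 + (2*z)/(z + 2*z²) = -7/6 + 2*z/(z + 2*z²))
j(B, K) = -9 + B (j(B, K) = -7 + ((B - 3) + 1) = -7 + ((-3 + B) + 1) = -7 + (-2 + B) = -9 + B)
-14*j(L(2), O) + 12 = -14*(-9 + (5 - 14*2)/(6*(1 + 2*2))) + 12 = -14*(-9 + (5 - 28)/(6*(1 + 4))) + 12 = -14*(-9 + (⅙)*(-23)/5) + 12 = -14*(-9 + (⅙)*(⅕)*(-23)) + 12 = -14*(-9 - 23/30) + 12 = -14*(-293/30) + 12 = 2051/15 + 12 = 2231/15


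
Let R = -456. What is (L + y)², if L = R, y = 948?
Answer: 242064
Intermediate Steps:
L = -456
(L + y)² = (-456 + 948)² = 492² = 242064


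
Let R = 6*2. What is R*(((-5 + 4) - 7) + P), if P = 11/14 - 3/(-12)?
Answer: -585/7 ≈ -83.571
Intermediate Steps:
R = 12
P = 29/28 (P = 11*(1/14) - 3*(-1/12) = 11/14 + ¼ = 29/28 ≈ 1.0357)
R*(((-5 + 4) - 7) + P) = 12*(((-5 + 4) - 7) + 29/28) = 12*((-1 - 7) + 29/28) = 12*(-8 + 29/28) = 12*(-195/28) = -585/7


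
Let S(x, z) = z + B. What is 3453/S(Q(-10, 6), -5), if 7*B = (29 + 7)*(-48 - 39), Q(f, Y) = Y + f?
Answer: -24171/3167 ≈ -7.6321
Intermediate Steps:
B = -3132/7 (B = ((29 + 7)*(-48 - 39))/7 = (36*(-87))/7 = (1/7)*(-3132) = -3132/7 ≈ -447.43)
S(x, z) = -3132/7 + z (S(x, z) = z - 3132/7 = -3132/7 + z)
3453/S(Q(-10, 6), -5) = 3453/(-3132/7 - 5) = 3453/(-3167/7) = 3453*(-7/3167) = -24171/3167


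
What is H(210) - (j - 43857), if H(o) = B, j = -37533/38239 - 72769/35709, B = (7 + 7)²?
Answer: 60157456975591/1365476451 ≈ 44056.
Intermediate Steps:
B = 196 (B = 14² = 196)
j = -4122879688/1365476451 (j = -37533*1/38239 - 72769*1/35709 = -37533/38239 - 72769/35709 = -4122879688/1365476451 ≈ -3.0194)
H(o) = 196
H(210) - (j - 43857) = 196 - (-4122879688/1365476451 - 43857) = 196 - 1*(-59889823591195/1365476451) = 196 + 59889823591195/1365476451 = 60157456975591/1365476451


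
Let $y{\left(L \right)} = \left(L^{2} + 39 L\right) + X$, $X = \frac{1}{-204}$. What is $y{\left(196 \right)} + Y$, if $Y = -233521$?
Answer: $- \frac{38242045}{204} \approx -1.8746 \cdot 10^{5}$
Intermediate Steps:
$X = - \frac{1}{204} \approx -0.004902$
$y{\left(L \right)} = - \frac{1}{204} + L^{2} + 39 L$ ($y{\left(L \right)} = \left(L^{2} + 39 L\right) - \frac{1}{204} = - \frac{1}{204} + L^{2} + 39 L$)
$y{\left(196 \right)} + Y = \left(- \frac{1}{204} + 196^{2} + 39 \cdot 196\right) - 233521 = \left(- \frac{1}{204} + 38416 + 7644\right) - 233521 = \frac{9396239}{204} - 233521 = - \frac{38242045}{204}$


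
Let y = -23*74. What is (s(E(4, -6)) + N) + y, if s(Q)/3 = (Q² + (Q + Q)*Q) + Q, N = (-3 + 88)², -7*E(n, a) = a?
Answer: 271077/49 ≈ 5532.2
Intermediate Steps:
E(n, a) = -a/7
y = -1702
N = 7225 (N = 85² = 7225)
s(Q) = 3*Q + 9*Q² (s(Q) = 3*((Q² + (Q + Q)*Q) + Q) = 3*((Q² + (2*Q)*Q) + Q) = 3*((Q² + 2*Q²) + Q) = 3*(3*Q² + Q) = 3*(Q + 3*Q²) = 3*Q + 9*Q²)
(s(E(4, -6)) + N) + y = (3*(-⅐*(-6))*(1 + 3*(-⅐*(-6))) + 7225) - 1702 = (3*(6/7)*(1 + 3*(6/7)) + 7225) - 1702 = (3*(6/7)*(1 + 18/7) + 7225) - 1702 = (3*(6/7)*(25/7) + 7225) - 1702 = (450/49 + 7225) - 1702 = 354475/49 - 1702 = 271077/49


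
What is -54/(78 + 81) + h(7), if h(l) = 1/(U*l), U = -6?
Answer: -809/2226 ≈ -0.36343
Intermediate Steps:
h(l) = -1/(6*l) (h(l) = 1/(-6*l) = -1/(6*l))
-54/(78 + 81) + h(7) = -54/(78 + 81) - ⅙/7 = -54/159 - ⅙*⅐ = (1/159)*(-54) - 1/42 = -18/53 - 1/42 = -809/2226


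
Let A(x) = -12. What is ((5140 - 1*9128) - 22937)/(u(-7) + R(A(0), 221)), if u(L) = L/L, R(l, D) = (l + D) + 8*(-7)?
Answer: -26925/154 ≈ -174.84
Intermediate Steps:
R(l, D) = -56 + D + l (R(l, D) = (D + l) - 56 = -56 + D + l)
u(L) = 1
((5140 - 1*9128) - 22937)/(u(-7) + R(A(0), 221)) = ((5140 - 1*9128) - 22937)/(1 + (-56 + 221 - 12)) = ((5140 - 9128) - 22937)/(1 + 153) = (-3988 - 22937)/154 = -26925*1/154 = -26925/154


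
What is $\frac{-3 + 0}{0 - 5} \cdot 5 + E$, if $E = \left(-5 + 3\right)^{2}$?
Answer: $7$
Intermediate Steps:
$E = 4$ ($E = \left(-2\right)^{2} = 4$)
$\frac{-3 + 0}{0 - 5} \cdot 5 + E = \frac{-3 + 0}{0 - 5} \cdot 5 + 4 = - \frac{3}{-5} \cdot 5 + 4 = \left(-3\right) \left(- \frac{1}{5}\right) 5 + 4 = \frac{3}{5} \cdot 5 + 4 = 3 + 4 = 7$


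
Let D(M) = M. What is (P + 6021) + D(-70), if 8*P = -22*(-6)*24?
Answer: 6347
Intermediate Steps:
P = 396 (P = (-22*(-6)*24)/8 = (132*24)/8 = (⅛)*3168 = 396)
(P + 6021) + D(-70) = (396 + 6021) - 70 = 6417 - 70 = 6347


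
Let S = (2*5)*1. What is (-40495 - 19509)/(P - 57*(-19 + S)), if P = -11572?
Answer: 60004/11059 ≈ 5.4258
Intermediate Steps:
S = 10 (S = 10*1 = 10)
(-40495 - 19509)/(P - 57*(-19 + S)) = (-40495 - 19509)/(-11572 - 57*(-19 + 10)) = -60004/(-11572 - 57*(-9)) = -60004/(-11572 + 513) = -60004/(-11059) = -60004*(-1/11059) = 60004/11059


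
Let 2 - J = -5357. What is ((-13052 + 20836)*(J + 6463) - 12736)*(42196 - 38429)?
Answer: 346600585104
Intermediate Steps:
J = 5359 (J = 2 - 1*(-5357) = 2 + 5357 = 5359)
((-13052 + 20836)*(J + 6463) - 12736)*(42196 - 38429) = ((-13052 + 20836)*(5359 + 6463) - 12736)*(42196 - 38429) = (7784*11822 - 12736)*3767 = (92022448 - 12736)*3767 = 92009712*3767 = 346600585104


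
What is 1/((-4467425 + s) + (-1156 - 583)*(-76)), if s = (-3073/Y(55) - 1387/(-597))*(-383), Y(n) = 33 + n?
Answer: -52536/227101374821 ≈ -2.3133e-7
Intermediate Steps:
s = 655897075/52536 (s = (-3073/(33 + 55) - 1387/(-597))*(-383) = (-3073/88 - 1387*(-1/597))*(-383) = (-3073*1/88 + 1387/597)*(-383) = (-3073/88 + 1387/597)*(-383) = -1712525/52536*(-383) = 655897075/52536 ≈ 12485.)
1/((-4467425 + s) + (-1156 - 583)*(-76)) = 1/((-4467425 + 655897075/52536) + (-1156 - 583)*(-76)) = 1/(-234044742725/52536 - 1739*(-76)) = 1/(-234044742725/52536 + 132164) = 1/(-227101374821/52536) = -52536/227101374821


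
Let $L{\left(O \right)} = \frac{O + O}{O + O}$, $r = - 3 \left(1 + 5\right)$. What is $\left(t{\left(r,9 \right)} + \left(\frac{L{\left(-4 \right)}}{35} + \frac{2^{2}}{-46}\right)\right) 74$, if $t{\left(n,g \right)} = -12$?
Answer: $- \frac{718318}{805} \approx -892.32$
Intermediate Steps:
$r = -18$ ($r = \left(-3\right) 6 = -18$)
$L{\left(O \right)} = 1$ ($L{\left(O \right)} = \frac{2 O}{2 O} = 2 O \frac{1}{2 O} = 1$)
$\left(t{\left(r,9 \right)} + \left(\frac{L{\left(-4 \right)}}{35} + \frac{2^{2}}{-46}\right)\right) 74 = \left(-12 + \left(1 \cdot \frac{1}{35} + \frac{2^{2}}{-46}\right)\right) 74 = \left(-12 + \left(1 \cdot \frac{1}{35} + 4 \left(- \frac{1}{46}\right)\right)\right) 74 = \left(-12 + \left(\frac{1}{35} - \frac{2}{23}\right)\right) 74 = \left(-12 - \frac{47}{805}\right) 74 = \left(- \frac{9707}{805}\right) 74 = - \frac{718318}{805}$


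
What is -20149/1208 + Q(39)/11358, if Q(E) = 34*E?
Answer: -37875089/2286744 ≈ -16.563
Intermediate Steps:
-20149/1208 + Q(39)/11358 = -20149/1208 + (34*39)/11358 = -20149*1/1208 + 1326*(1/11358) = -20149/1208 + 221/1893 = -37875089/2286744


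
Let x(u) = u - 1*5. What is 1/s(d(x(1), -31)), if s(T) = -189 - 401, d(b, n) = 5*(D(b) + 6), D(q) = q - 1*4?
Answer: -1/590 ≈ -0.0016949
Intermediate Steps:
x(u) = -5 + u (x(u) = u - 5 = -5 + u)
D(q) = -4 + q (D(q) = q - 4 = -4 + q)
d(b, n) = 10 + 5*b (d(b, n) = 5*((-4 + b) + 6) = 5*(2 + b) = 10 + 5*b)
s(T) = -590
1/s(d(x(1), -31)) = 1/(-590) = -1/590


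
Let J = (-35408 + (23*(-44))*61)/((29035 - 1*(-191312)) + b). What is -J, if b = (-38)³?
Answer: 19428/33095 ≈ 0.58704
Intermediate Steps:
b = -54872
J = -19428/33095 (J = (-35408 + (23*(-44))*61)/((29035 - 1*(-191312)) - 54872) = (-35408 - 1012*61)/((29035 + 191312) - 54872) = (-35408 - 61732)/(220347 - 54872) = -97140/165475 = -97140*1/165475 = -19428/33095 ≈ -0.58704)
-J = -1*(-19428/33095) = 19428/33095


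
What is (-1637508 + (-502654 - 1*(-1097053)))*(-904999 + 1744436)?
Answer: -875624289633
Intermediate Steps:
(-1637508 + (-502654 - 1*(-1097053)))*(-904999 + 1744436) = (-1637508 + (-502654 + 1097053))*839437 = (-1637508 + 594399)*839437 = -1043109*839437 = -875624289633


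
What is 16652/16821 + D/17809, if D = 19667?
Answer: 627374075/299565189 ≈ 2.0943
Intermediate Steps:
16652/16821 + D/17809 = 16652/16821 + 19667/17809 = 627374075/299565189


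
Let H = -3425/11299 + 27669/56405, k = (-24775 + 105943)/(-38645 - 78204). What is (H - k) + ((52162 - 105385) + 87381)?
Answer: 2543819317650905644/74470215780655 ≈ 34159.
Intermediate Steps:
k = -81168/116849 (k = 81168/(-116849) = 81168*(-1/116849) = -81168/116849 ≈ -0.69464)
H = 119444906/637320095 (H = -3425*1/11299 + 27669*(1/56405) = -3425/11299 + 27669/56405 = 119444906/637320095 ≈ 0.18742)
(H - k) + ((52162 - 105385) + 87381) = (119444906/637320095 - 1*(-81168/116849)) + ((52162 - 105385) + 87381) = (119444906/637320095 + 81168/116849) + (-53223 + 87381) = 65687015292154/74470215780655 + 34158 = 2543819317650905644/74470215780655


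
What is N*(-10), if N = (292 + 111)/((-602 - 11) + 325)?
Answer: 2015/144 ≈ 13.993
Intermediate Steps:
N = -403/288 (N = 403/(-613 + 325) = 403/(-288) = 403*(-1/288) = -403/288 ≈ -1.3993)
N*(-10) = -403/288*(-10) = 2015/144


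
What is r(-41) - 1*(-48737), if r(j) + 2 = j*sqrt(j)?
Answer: 48735 - 41*I*sqrt(41) ≈ 48735.0 - 262.53*I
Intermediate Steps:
r(j) = -2 + j**(3/2) (r(j) = -2 + j*sqrt(j) = -2 + j**(3/2))
r(-41) - 1*(-48737) = (-2 + (-41)**(3/2)) - 1*(-48737) = (-2 - 41*I*sqrt(41)) + 48737 = 48735 - 41*I*sqrt(41)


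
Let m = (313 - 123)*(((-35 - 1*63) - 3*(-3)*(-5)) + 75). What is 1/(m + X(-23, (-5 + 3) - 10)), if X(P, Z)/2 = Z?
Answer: -1/12944 ≈ -7.7256e-5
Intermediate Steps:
m = -12920 (m = 190*(((-35 - 63) + 9*(-5)) + 75) = 190*((-98 - 45) + 75) = 190*(-143 + 75) = 190*(-68) = -12920)
X(P, Z) = 2*Z
1/(m + X(-23, (-5 + 3) - 10)) = 1/(-12920 + 2*((-5 + 3) - 10)) = 1/(-12920 + 2*(-2 - 10)) = 1/(-12920 + 2*(-12)) = 1/(-12920 - 24) = 1/(-12944) = -1/12944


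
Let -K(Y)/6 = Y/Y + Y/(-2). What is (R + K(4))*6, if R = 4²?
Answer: 132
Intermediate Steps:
K(Y) = -6 + 3*Y (K(Y) = -6*(Y/Y + Y/(-2)) = -6*(1 + Y*(-½)) = -6*(1 - Y/2) = -6 + 3*Y)
R = 16
(R + K(4))*6 = (16 + (-6 + 3*4))*6 = (16 + (-6 + 12))*6 = (16 + 6)*6 = 22*6 = 132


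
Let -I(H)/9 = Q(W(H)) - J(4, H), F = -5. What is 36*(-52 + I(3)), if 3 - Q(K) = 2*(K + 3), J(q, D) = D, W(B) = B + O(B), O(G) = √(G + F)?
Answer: 2016 + 648*I*√2 ≈ 2016.0 + 916.41*I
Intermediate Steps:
O(G) = √(-5 + G) (O(G) = √(G - 5) = √(-5 + G))
W(B) = B + √(-5 + B)
Q(K) = -3 - 2*K (Q(K) = 3 - 2*(K + 3) = 3 - 2*(3 + K) = 3 - (6 + 2*K) = 3 + (-6 - 2*K) = -3 - 2*K)
I(H) = 27 + 18*√(-5 + H) + 27*H (I(H) = -9*((-3 - 2*(H + √(-5 + H))) - H) = -9*((-3 + (-2*H - 2*√(-5 + H))) - H) = -9*((-3 - 2*H - 2*√(-5 + H)) - H) = -9*(-3 - 3*H - 2*√(-5 + H)) = 27 + 18*√(-5 + H) + 27*H)
36*(-52 + I(3)) = 36*(-52 + (27 + 18*√(-5 + 3) + 27*3)) = 36*(-52 + (27 + 18*√(-2) + 81)) = 36*(-52 + (27 + 18*(I*√2) + 81)) = 36*(-52 + (27 + 18*I*√2 + 81)) = 36*(-52 + (108 + 18*I*√2)) = 36*(56 + 18*I*√2) = 2016 + 648*I*√2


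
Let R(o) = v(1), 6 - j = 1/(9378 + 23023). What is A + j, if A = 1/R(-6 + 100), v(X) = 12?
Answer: 2365261/388812 ≈ 6.0833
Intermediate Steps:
j = 194405/32401 (j = 6 - 1/(9378 + 23023) = 6 - 1/32401 = 194405/32401 ≈ 6.0000)
R(o) = 12
A = 1/12 ≈ 0.083333
A + j = 1/12 + 194405/32401 = 2365261/388812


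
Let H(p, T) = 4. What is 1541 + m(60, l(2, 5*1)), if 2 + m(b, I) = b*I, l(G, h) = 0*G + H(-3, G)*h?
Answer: 2739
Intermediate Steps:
l(G, h) = 4*h (l(G, h) = 0*G + 4*h = 0 + 4*h = 4*h)
m(b, I) = -2 + I*b (m(b, I) = -2 + b*I = -2 + I*b)
1541 + m(60, l(2, 5*1)) = 1541 + (-2 + (4*(5*1))*60) = 1541 + (-2 + (4*5)*60) = 1541 + (-2 + 20*60) = 1541 + (-2 + 1200) = 1541 + 1198 = 2739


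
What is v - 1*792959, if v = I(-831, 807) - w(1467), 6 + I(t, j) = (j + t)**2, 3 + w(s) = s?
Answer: -793853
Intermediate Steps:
w(s) = -3 + s
I(t, j) = -6 + (j + t)**2
v = -894 (v = (-6 + (807 - 831)**2) - (-3 + 1467) = (-6 + (-24)**2) - 1*1464 = (-6 + 576) - 1464 = 570 - 1464 = -894)
v - 1*792959 = -894 - 1*792959 = -894 - 792959 = -793853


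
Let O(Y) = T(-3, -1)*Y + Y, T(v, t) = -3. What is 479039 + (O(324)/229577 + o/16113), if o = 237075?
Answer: 590701042199630/1233058067 ≈ 4.7905e+5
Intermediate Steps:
O(Y) = -2*Y (O(Y) = -3*Y + Y = -2*Y)
479039 + (O(324)/229577 + o/16113) = 479039 + (-2*324/229577 + 237075/16113) = 479039 + (-648*1/229577 + 237075*(1/16113)) = 479039 + (-648/229577 + 79025/5371) = 479039 + 18138842017/1233058067 = 590701042199630/1233058067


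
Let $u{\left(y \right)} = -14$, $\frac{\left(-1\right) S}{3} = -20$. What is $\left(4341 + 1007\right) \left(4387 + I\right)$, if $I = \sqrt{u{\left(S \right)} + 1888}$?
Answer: $23461676 + 5348 \sqrt{1874} \approx 2.3693 \cdot 10^{7}$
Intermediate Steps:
$S = 60$ ($S = \left(-3\right) \left(-20\right) = 60$)
$I = \sqrt{1874}$ ($I = \sqrt{-14 + 1888} = \sqrt{1874} \approx 43.29$)
$\left(4341 + 1007\right) \left(4387 + I\right) = \left(4341 + 1007\right) \left(4387 + \sqrt{1874}\right) = 5348 \left(4387 + \sqrt{1874}\right) = 23461676 + 5348 \sqrt{1874}$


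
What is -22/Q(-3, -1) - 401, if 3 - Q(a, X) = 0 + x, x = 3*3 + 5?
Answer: -399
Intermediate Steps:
x = 14 (x = 9 + 5 = 14)
Q(a, X) = -11 (Q(a, X) = 3 - (0 + 14) = 3 - 1*14 = 3 - 14 = -11)
-22/Q(-3, -1) - 401 = -22/(-11) - 401 = -1/11*(-22) - 401 = 2 - 401 = -399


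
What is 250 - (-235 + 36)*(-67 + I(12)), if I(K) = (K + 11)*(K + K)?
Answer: 96765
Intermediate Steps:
I(K) = 2*K*(11 + K) (I(K) = (11 + K)*(2*K) = 2*K*(11 + K))
250 - (-235 + 36)*(-67 + I(12)) = 250 - (-235 + 36)*(-67 + 2*12*(11 + 12)) = 250 - (-199)*(-67 + 2*12*23) = 250 - (-199)*(-67 + 552) = 250 - (-199)*485 = 250 - 1*(-96515) = 250 + 96515 = 96765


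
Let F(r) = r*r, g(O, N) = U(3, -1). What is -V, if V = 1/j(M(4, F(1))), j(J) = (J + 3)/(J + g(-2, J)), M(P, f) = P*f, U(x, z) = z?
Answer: -3/7 ≈ -0.42857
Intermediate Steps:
g(O, N) = -1
F(r) = r**2
j(J) = (3 + J)/(-1 + J) (j(J) = (J + 3)/(J - 1) = (3 + J)/(-1 + J))
V = 3/7 (V = 1/((3 + 4*1**2)/(-1 + 4*1**2)) = 1/((3 + 4*1)/(-1 + 4*1)) = 1/((3 + 4)/(-1 + 4)) = 1/(7/3) = 3/7 ≈ 0.42857)
-V = -1*3/7 = -3/7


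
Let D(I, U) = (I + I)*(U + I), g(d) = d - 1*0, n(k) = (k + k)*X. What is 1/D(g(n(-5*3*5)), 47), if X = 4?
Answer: 1/663600 ≈ 1.5069e-6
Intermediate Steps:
n(k) = 8*k (n(k) = (k + k)*4 = (2*k)*4 = 8*k)
g(d) = d (g(d) = d + 0 = d)
D(I, U) = 2*I*(I + U) (D(I, U) = (2*I)*(I + U) = 2*I*(I + U))
1/D(g(n(-5*3*5)), 47) = 1/(2*(8*(-5*3*5))*(8*(-5*3*5) + 47)) = 1/(2*(8*(-15*5))*(8*(-15*5) + 47)) = 1/(2*(8*(-75))*(8*(-75) + 47)) = 1/(2*(-600)*(-600 + 47)) = 1/(2*(-600)*(-553)) = 1/663600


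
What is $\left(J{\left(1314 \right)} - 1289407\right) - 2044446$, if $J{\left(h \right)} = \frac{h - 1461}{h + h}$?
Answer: $- \frac{2920455277}{876} \approx -3.3339 \cdot 10^{6}$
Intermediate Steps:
$J{\left(h \right)} = \frac{-1461 + h}{2 h}$
$\left(J{\left(1314 \right)} - 1289407\right) - 2044446 = \left(\frac{-1461 + 1314}{2 \cdot 1314} - 1289407\right) - 2044446 = \left(\frac{1}{2} \cdot \frac{1}{1314} \left(-147\right) - 1289407\right) - 2044446 = \left(- \frac{49}{876} - 1289407\right) - 2044446 = - \frac{1129520581}{876} - 2044446 = - \frac{2920455277}{876}$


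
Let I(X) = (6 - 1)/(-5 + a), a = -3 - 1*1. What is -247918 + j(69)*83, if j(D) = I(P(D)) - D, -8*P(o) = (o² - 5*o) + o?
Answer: -2283220/9 ≈ -2.5369e+5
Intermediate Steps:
a = -4 (a = -3 - 1 = -4)
P(o) = o/2 - o²/8 (P(o) = -((o² - 5*o) + o)/8 = -(o² - 4*o)/8 = o/2 - o²/8)
I(X) = -5/9 (I(X) = (6 - 1)/(-5 - 4) = 5/(-9) = 5*(-⅑) = -5/9)
j(D) = -5/9 - D
-247918 + j(69)*83 = -247918 + (-5/9 - 1*69)*83 = -247918 + (-5/9 - 69)*83 = -247918 - 626/9*83 = -247918 - 51958/9 = -2283220/9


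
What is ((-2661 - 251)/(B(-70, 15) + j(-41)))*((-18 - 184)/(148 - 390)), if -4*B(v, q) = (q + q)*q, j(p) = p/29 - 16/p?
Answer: 699398336/32665039 ≈ 21.411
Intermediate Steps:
j(p) = -16/p + p/29 (j(p) = p*(1/29) - 16/p = p/29 - 16/p = -16/p + p/29)
B(v, q) = -q²/2 (B(v, q) = -(q + q)*q/4 = -2*q*q/4 = -q²/2)
((-2661 - 251)/(B(-70, 15) + j(-41)))*((-18 - 184)/(148 - 390)) = ((-2661 - 251)/(-½*15² + (-16/(-41) + (1/29)*(-41))))*((-18 - 184)/(148 - 390)) = (-2912/(-½*225 + (-16*(-1/41) - 41/29)))*(-202/(-242)) = (-2912/(-225/2 + (16/41 - 41/29)))*(-202*(-1/242)) = -2912/(-225/2 - 1217/1189)*(101/121) = -2912/(-269959/2378)*(101/121) = -2912*(-2378/269959)*(101/121) = (6924736/269959)*(101/121) = 699398336/32665039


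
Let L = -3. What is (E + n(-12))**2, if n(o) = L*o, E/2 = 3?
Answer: 1764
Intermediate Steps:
E = 6 (E = 2*3 = 6)
n(o) = -3*o
(E + n(-12))**2 = (6 - 3*(-12))**2 = (6 + 36)**2 = 42**2 = 1764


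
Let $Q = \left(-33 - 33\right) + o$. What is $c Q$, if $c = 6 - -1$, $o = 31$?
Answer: $-245$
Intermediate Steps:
$c = 7$ ($c = 6 + 1 = 7$)
$Q = -35$ ($Q = \left(-33 - 33\right) + 31 = -66 + 31 = -35$)
$c Q = 7 \left(-35\right) = -245$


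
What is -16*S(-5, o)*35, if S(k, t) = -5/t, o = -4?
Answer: -700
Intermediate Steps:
-16*S(-5, o)*35 = -(-80)/(-4)*35 = -(-80)*(-1)/4*35 = -16*5/4*35 = -20*35 = -700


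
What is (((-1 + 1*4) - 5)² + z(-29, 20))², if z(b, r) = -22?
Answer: 324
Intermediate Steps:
(((-1 + 1*4) - 5)² + z(-29, 20))² = (((-1 + 1*4) - 5)² - 22)² = (((-1 + 4) - 5)² - 22)² = ((3 - 5)² - 22)² = ((-2)² - 22)² = (4 - 22)² = (-18)² = 324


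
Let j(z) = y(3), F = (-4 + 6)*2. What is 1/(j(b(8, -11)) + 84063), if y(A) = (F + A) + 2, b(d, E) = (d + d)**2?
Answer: 1/84072 ≈ 1.1895e-5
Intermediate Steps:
F = 4 (F = 2*2 = 4)
b(d, E) = 4*d**2 (b(d, E) = (2*d)**2 = 4*d**2)
y(A) = 6 + A (y(A) = (4 + A) + 2 = 6 + A)
j(z) = 9 (j(z) = 6 + 3 = 9)
1/(j(b(8, -11)) + 84063) = 1/(9 + 84063) = 1/84072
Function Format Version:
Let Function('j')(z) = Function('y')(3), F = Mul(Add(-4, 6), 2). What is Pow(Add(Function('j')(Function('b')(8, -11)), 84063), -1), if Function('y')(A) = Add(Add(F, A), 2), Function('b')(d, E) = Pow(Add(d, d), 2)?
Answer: Rational(1, 84072) ≈ 1.1895e-5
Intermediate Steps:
F = 4 (F = Mul(2, 2) = 4)
Function('b')(d, E) = Mul(4, Pow(d, 2)) (Function('b')(d, E) = Pow(Mul(2, d), 2) = Mul(4, Pow(d, 2)))
Function('y')(A) = Add(6, A) (Function('y')(A) = Add(Add(4, A), 2) = Add(6, A))
Function('j')(z) = 9 (Function('j')(z) = Add(6, 3) = 9)
Pow(Add(Function('j')(Function('b')(8, -11)), 84063), -1) = Pow(Add(9, 84063), -1) = Pow(84072, -1) = Rational(1, 84072)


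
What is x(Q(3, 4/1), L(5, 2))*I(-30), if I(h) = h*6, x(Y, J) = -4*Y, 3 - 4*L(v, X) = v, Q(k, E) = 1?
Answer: 720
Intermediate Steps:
L(v, X) = 3/4 - v/4
I(h) = 6*h
x(Q(3, 4/1), L(5, 2))*I(-30) = (-4*1)*(6*(-30)) = -4*(-180) = 720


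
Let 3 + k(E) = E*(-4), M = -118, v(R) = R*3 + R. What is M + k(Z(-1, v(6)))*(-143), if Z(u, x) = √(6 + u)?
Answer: 311 + 572*√5 ≈ 1590.0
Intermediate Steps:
v(R) = 4*R (v(R) = 3*R + R = 4*R)
k(E) = -3 - 4*E (k(E) = -3 + E*(-4) = -3 - 4*E)
M + k(Z(-1, v(6)))*(-143) = -118 + (-3 - 4*√(6 - 1))*(-143) = -118 + (-3 - 4*√5)*(-143) = -118 + (429 + 572*√5) = 311 + 572*√5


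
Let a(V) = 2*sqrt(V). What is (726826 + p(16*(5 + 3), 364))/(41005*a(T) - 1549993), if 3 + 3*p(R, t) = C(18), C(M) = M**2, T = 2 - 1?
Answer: -726933/1467983 ≈ -0.49519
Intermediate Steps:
T = 1
p(R, t) = 107 (p(R, t) = -1 + (1/3)*18**2 = -1 + (1/3)*324 = -1 + 108 = 107)
(726826 + p(16*(5 + 3), 364))/(41005*a(T) - 1549993) = (726826 + 107)/(41005*(2*sqrt(1)) - 1549993) = 726933/(41005*(2*1) - 1549993) = 726933/(41005*2 - 1549993) = 726933/(82010 - 1549993) = 726933/(-1467983) = 726933*(-1/1467983) = -726933/1467983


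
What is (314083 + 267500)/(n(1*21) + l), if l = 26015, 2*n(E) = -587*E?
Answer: 1163166/39703 ≈ 29.297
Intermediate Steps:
n(E) = -587*E/2 (n(E) = (-587*E)/2 = -587*E/2)
(314083 + 267500)/(n(1*21) + l) = (314083 + 267500)/(-587*21/2 + 26015) = 581583/(-587/2*21 + 26015) = 581583/(-12327/2 + 26015) = 581583/(39703/2) = 581583*(2/39703) = 1163166/39703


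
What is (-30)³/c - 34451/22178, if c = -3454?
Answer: 239906123/38301406 ≈ 6.2636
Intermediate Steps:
(-30)³/c - 34451/22178 = (-30)³/(-3454) - 34451/22178 = -27000*(-1/3454) - 34451*1/22178 = 13500/1727 - 34451/22178 = 239906123/38301406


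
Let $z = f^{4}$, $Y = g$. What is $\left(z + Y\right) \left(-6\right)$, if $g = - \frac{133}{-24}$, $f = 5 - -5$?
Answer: $- \frac{240133}{4} \approx -60033.0$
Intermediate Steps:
$f = 10$ ($f = 5 + 5 = 10$)
$g = \frac{133}{24}$ ($g = \left(-133\right) \left(- \frac{1}{24}\right) = \frac{133}{24} \approx 5.5417$)
$Y = \frac{133}{24} \approx 5.5417$
$z = 10000$ ($z = 10^{4} = 10000$)
$\left(z + Y\right) \left(-6\right) = \left(10000 + \frac{133}{24}\right) \left(-6\right) = \frac{240133}{24} \left(-6\right) = - \frac{240133}{4}$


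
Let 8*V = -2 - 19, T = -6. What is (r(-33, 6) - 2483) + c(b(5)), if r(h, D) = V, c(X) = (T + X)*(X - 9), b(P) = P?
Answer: -19853/8 ≈ -2481.6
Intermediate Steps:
V = -21/8 (V = (-2 - 19)/8 = (1/8)*(-21) = -21/8 ≈ -2.6250)
c(X) = (-9 + X)*(-6 + X) (c(X) = (-6 + X)*(X - 9) = (-6 + X)*(-9 + X) = (-9 + X)*(-6 + X))
r(h, D) = -21/8
(r(-33, 6) - 2483) + c(b(5)) = (-21/8 - 2483) + (54 + 5**2 - 15*5) = -19885/8 + (54 + 25 - 75) = -19885/8 + 4 = -19853/8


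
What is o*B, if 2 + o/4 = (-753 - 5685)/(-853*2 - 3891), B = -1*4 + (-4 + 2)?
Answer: 3936/193 ≈ 20.394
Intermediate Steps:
B = -6 (B = -4 - 2 = -6)
o = -656/193 (o = -8 + 4*((-753 - 5685)/(-853*2 - 3891)) = -8 + 4*(-6438/(-1706 - 3891)) = -8 + 4*(-6438/(-5597)) = -8 + 4*(-6438*(-1/5597)) = -8 + 4*(222/193) = -8 + 888/193 = -656/193 ≈ -3.3990)
o*B = -656/193*(-6) = 3936/193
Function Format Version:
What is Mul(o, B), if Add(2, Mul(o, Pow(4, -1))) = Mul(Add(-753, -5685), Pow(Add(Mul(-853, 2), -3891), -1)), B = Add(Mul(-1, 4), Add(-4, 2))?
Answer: Rational(3936, 193) ≈ 20.394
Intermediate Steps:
B = -6 (B = Add(-4, -2) = -6)
o = Rational(-656, 193) (o = Add(-8, Mul(4, Mul(Add(-753, -5685), Pow(Add(Mul(-853, 2), -3891), -1)))) = Add(-8, Mul(4, Mul(-6438, Pow(Add(-1706, -3891), -1)))) = Add(-8, Mul(4, Mul(-6438, Pow(-5597, -1)))) = Add(-8, Mul(4, Mul(-6438, Rational(-1, 5597)))) = Add(-8, Mul(4, Rational(222, 193))) = Add(-8, Rational(888, 193)) = Rational(-656, 193) ≈ -3.3990)
Mul(o, B) = Mul(Rational(-656, 193), -6) = Rational(3936, 193)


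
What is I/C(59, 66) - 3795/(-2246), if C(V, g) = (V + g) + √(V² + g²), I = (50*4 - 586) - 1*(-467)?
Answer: 8716035/2915308 - 27*√7837/2596 ≈ 2.0690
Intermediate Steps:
I = 81 (I = (200 - 586) + 467 = -386 + 467 = 81)
C(V, g) = V + g + √(V² + g²)
I/C(59, 66) - 3795/(-2246) = 81/(59 + 66 + √(59² + 66²)) - 3795/(-2246) = 81/(59 + 66 + √(3481 + 4356)) - 3795*(-1/2246) = 81/(59 + 66 + √7837) + 3795/2246 = 81/(125 + √7837) + 3795/2246 = 3795/2246 + 81/(125 + √7837)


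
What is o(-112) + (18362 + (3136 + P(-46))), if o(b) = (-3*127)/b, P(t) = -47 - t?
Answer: 2408045/112 ≈ 21500.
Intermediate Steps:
o(b) = -381/b
o(-112) + (18362 + (3136 + P(-46))) = -381/(-112) + (18362 + (3136 + (-47 - 1*(-46)))) = -381*(-1/112) + (18362 + (3136 + (-47 + 46))) = 381/112 + (18362 + (3136 - 1)) = 381/112 + (18362 + 3135) = 381/112 + 21497 = 2408045/112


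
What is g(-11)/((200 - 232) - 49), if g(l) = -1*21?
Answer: 7/27 ≈ 0.25926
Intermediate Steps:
g(l) = -21
g(-11)/((200 - 232) - 49) = -21/((200 - 232) - 49) = -21/(-32 - 49) = -21/(-81) = -21*(-1/81) = 7/27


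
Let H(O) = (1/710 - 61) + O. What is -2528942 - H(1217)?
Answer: -1796369581/710 ≈ -2.5301e+6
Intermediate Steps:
H(O) = -43309/710 + O (H(O) = (1/710 - 61) + O = -43309/710 + O)
-2528942 - H(1217) = -2528942 - (-43309/710 + 1217) = -2528942 - 1*820761/710 = -2528942 - 820761/710 = -1796369581/710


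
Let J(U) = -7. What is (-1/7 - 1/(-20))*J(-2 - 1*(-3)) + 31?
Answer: 633/20 ≈ 31.650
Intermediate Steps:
(-1/7 - 1/(-20))*J(-2 - 1*(-3)) + 31 = (-1/7 - 1/(-20))*(-7) + 31 = (-1*⅐ - 1*(-1/20))*(-7) + 31 = (-⅐ + 1/20)*(-7) + 31 = -13/140*(-7) + 31 = 13/20 + 31 = 633/20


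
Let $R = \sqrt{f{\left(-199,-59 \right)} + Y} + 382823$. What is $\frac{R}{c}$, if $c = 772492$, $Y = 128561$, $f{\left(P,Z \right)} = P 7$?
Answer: $\frac{54689}{110356} + \frac{2 \sqrt{1987}}{193123} \approx 0.49603$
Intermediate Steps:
$f{\left(P,Z \right)} = 7 P$
$R = 382823 + 8 \sqrt{1987}$ ($R = \sqrt{7 \left(-199\right) + 128561} + 382823 = \sqrt{-1393 + 128561} + 382823 = \sqrt{127168} + 382823 = 8 \sqrt{1987} + 382823 = 382823 + 8 \sqrt{1987} \approx 3.8318 \cdot 10^{5}$)
$\frac{R}{c} = \frac{382823 + 8 \sqrt{1987}}{772492} = \left(382823 + 8 \sqrt{1987}\right) \frac{1}{772492} = \frac{54689}{110356} + \frac{2 \sqrt{1987}}{193123}$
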